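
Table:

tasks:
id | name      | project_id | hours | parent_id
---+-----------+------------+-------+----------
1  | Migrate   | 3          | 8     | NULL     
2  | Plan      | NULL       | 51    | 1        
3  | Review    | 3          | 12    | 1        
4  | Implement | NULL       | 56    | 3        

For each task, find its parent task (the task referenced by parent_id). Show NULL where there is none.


This is a self-join: tasks is joined to a second copy of itself, matching each row's parent_id to another row's id. Use LEFT JOIN so rows with parent_id=NULL are kept.
  - task 1 (Migrate): parent_id=NULL -> NULL
  - task 2 (Plan): parent_id=1 -> Migrate
  - task 3 (Review): parent_id=1 -> Migrate
  - task 4 (Implement): parent_id=3 -> Review

SQL:
SELECT a.name AS item, b.name AS parent
FROM tasks a
LEFT JOIN tasks b ON a.parent_id = b.id

Result:
item      | parent 
----------+--------
Migrate   | NULL   
Plan      | Migrate
Review    | Migrate
Implement | Review 


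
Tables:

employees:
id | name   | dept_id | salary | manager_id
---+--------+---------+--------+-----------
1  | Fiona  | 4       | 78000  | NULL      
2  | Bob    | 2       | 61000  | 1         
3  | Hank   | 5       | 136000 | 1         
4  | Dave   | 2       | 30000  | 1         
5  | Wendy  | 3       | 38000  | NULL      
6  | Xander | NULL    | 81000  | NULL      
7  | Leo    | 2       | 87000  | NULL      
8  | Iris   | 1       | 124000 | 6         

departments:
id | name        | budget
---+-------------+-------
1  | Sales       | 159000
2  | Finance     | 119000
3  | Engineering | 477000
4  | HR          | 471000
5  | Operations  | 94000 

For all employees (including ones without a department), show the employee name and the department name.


LEFT JOIN keeps every row from employees (the left table); where dept_id has no match in departments, the department columns become NULL. Walk through each employee:
  - employee 1 (Fiona): dept_id=4 -> matches HR
  - employee 2 (Bob): dept_id=2 -> matches Finance
  - employee 3 (Hank): dept_id=5 -> matches Operations
  - employee 4 (Dave): dept_id=2 -> matches Finance
  - employee 5 (Wendy): dept_id=3 -> matches Engineering
  - employee 6 (Xander): dept_id=NULL, no match -> kept with NULL
  - employee 7 (Leo): dept_id=2 -> matches Finance
  - employee 8 (Iris): dept_id=1 -> matches Sales
All 8 rows appear; 1 has NULL department.

SQL:
SELECT a.name, b.name AS department
FROM employees a
LEFT JOIN departments b ON a.dept_id = b.id

Result:
name   | department 
-------+------------
Fiona  | HR         
Bob    | Finance    
Hank   | Operations 
Dave   | Finance    
Wendy  | Engineering
Xander | NULL       
Leo    | Finance    
Iris   | Sales      


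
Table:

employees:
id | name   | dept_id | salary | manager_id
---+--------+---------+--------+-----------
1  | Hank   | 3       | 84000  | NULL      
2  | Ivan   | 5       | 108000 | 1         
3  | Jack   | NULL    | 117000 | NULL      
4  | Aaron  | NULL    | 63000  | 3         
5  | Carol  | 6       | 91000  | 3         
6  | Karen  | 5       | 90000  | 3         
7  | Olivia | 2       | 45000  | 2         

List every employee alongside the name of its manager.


This is a self-join: employees is joined to a second copy of itself, matching each row's manager_id to another row's id. Use LEFT JOIN so rows with manager_id=NULL are kept.
  - employee 1 (Hank): manager_id=NULL -> NULL
  - employee 2 (Ivan): manager_id=1 -> Hank
  - employee 3 (Jack): manager_id=NULL -> NULL
  - employee 4 (Aaron): manager_id=3 -> Jack
  - employee 5 (Carol): manager_id=3 -> Jack
  - employee 6 (Karen): manager_id=3 -> Jack
  - employee 7 (Olivia): manager_id=2 -> Ivan

SQL:
SELECT a.name AS item, b.name AS manager
FROM employees a
LEFT JOIN employees b ON a.manager_id = b.id

Result:
item   | manager
-------+--------
Hank   | NULL   
Ivan   | Hank   
Jack   | NULL   
Aaron  | Jack   
Carol  | Jack   
Karen  | Jack   
Olivia | Ivan   


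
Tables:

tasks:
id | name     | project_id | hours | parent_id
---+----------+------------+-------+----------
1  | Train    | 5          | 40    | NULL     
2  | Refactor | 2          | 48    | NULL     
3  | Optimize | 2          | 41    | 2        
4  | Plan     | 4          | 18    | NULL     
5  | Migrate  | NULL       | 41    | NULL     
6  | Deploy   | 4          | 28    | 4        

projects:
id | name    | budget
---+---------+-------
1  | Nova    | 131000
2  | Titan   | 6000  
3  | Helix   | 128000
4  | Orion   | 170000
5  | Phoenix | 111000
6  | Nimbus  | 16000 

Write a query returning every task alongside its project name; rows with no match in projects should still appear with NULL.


LEFT JOIN keeps every row from tasks (the left table); where project_id has no match in projects, the project columns become NULL. Walk through each task:
  - task 1 (Train): project_id=5 -> matches Phoenix
  - task 2 (Refactor): project_id=2 -> matches Titan
  - task 3 (Optimize): project_id=2 -> matches Titan
  - task 4 (Plan): project_id=4 -> matches Orion
  - task 5 (Migrate): project_id=NULL, no match -> kept with NULL
  - task 6 (Deploy): project_id=4 -> matches Orion
All 6 rows appear; 1 has NULL project.

SQL:
SELECT a.name, b.name AS project
FROM tasks a
LEFT JOIN projects b ON a.project_id = b.id

Result:
name     | project
---------+--------
Train    | Phoenix
Refactor | Titan  
Optimize | Titan  
Plan     | Orion  
Migrate  | NULL   
Deploy   | Orion  


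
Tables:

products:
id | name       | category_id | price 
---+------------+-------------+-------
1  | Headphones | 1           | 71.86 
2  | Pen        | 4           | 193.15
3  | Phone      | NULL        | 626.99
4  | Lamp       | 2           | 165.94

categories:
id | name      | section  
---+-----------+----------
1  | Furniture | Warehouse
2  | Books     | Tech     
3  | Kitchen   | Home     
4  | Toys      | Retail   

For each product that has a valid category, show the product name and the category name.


INNER JOIN keeps only products rows whose category_id matches an id in categories. Walk through each product:
  - product 1 (Headphones): category_id=1 -> matches Furniture
  - product 2 (Pen): category_id=4 -> matches Toys
  - product 3 (Phone): category_id=NULL, no match -> dropped
  - product 4 (Lamp): category_id=2 -> matches Books
So 1 of 4 rows is dropped.

SQL:
SELECT a.name, b.name AS category
FROM products a
INNER JOIN categories b ON a.category_id = b.id

Result:
name       | category 
-----------+----------
Headphones | Furniture
Pen        | Toys     
Lamp       | Books    


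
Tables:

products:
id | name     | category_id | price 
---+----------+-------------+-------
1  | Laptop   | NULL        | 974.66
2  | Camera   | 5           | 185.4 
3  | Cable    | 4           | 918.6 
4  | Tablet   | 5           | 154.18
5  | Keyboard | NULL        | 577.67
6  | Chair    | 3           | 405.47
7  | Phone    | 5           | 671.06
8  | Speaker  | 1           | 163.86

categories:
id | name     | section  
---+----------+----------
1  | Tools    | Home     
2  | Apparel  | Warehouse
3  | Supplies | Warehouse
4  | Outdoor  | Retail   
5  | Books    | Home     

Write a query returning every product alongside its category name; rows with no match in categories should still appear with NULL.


LEFT JOIN keeps every row from products (the left table); where category_id has no match in categories, the category columns become NULL. Walk through each product:
  - product 1 (Laptop): category_id=NULL, no match -> kept with NULL
  - product 2 (Camera): category_id=5 -> matches Books
  - product 3 (Cable): category_id=4 -> matches Outdoor
  - product 4 (Tablet): category_id=5 -> matches Books
  - product 5 (Keyboard): category_id=NULL, no match -> kept with NULL
  - product 6 (Chair): category_id=3 -> matches Supplies
  - product 7 (Phone): category_id=5 -> matches Books
  - product 8 (Speaker): category_id=1 -> matches Tools
All 8 rows appear; 2 have NULL category.

SQL:
SELECT a.name, b.name AS category
FROM products a
LEFT JOIN categories b ON a.category_id = b.id

Result:
name     | category
---------+---------
Laptop   | NULL    
Camera   | Books   
Cable    | Outdoor 
Tablet   | Books   
Keyboard | NULL    
Chair    | Supplies
Phone    | Books   
Speaker  | Tools   


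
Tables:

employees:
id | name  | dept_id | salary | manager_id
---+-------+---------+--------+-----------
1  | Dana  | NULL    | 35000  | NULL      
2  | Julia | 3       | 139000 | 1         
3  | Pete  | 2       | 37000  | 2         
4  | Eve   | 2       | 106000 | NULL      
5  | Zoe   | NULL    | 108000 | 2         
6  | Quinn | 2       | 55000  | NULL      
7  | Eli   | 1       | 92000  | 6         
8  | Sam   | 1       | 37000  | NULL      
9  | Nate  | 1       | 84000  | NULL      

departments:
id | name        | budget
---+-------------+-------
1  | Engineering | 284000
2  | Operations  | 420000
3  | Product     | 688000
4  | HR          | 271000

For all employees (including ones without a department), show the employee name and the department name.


LEFT JOIN keeps every row from employees (the left table); where dept_id has no match in departments, the department columns become NULL. Walk through each employee:
  - employee 1 (Dana): dept_id=NULL, no match -> kept with NULL
  - employee 2 (Julia): dept_id=3 -> matches Product
  - employee 3 (Pete): dept_id=2 -> matches Operations
  - employee 4 (Eve): dept_id=2 -> matches Operations
  - employee 5 (Zoe): dept_id=NULL, no match -> kept with NULL
  - employee 6 (Quinn): dept_id=2 -> matches Operations
  - employee 7 (Eli): dept_id=1 -> matches Engineering
  - employee 8 (Sam): dept_id=1 -> matches Engineering
  - employee 9 (Nate): dept_id=1 -> matches Engineering
All 9 rows appear; 2 have NULL department.

SQL:
SELECT a.name, b.name AS department
FROM employees a
LEFT JOIN departments b ON a.dept_id = b.id

Result:
name  | department 
------+------------
Dana  | NULL       
Julia | Product    
Pete  | Operations 
Eve   | Operations 
Zoe   | NULL       
Quinn | Operations 
Eli   | Engineering
Sam   | Engineering
Nate  | Engineering


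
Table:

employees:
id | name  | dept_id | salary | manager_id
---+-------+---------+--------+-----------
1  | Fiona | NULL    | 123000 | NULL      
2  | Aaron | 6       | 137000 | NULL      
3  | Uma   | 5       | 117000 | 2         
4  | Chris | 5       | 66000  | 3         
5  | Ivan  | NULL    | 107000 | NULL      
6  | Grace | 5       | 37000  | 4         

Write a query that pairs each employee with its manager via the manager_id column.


This is a self-join: employees is joined to a second copy of itself, matching each row's manager_id to another row's id. Use LEFT JOIN so rows with manager_id=NULL are kept.
  - employee 1 (Fiona): manager_id=NULL -> NULL
  - employee 2 (Aaron): manager_id=NULL -> NULL
  - employee 3 (Uma): manager_id=2 -> Aaron
  - employee 4 (Chris): manager_id=3 -> Uma
  - employee 5 (Ivan): manager_id=NULL -> NULL
  - employee 6 (Grace): manager_id=4 -> Chris

SQL:
SELECT a.name AS item, b.name AS manager
FROM employees a
LEFT JOIN employees b ON a.manager_id = b.id

Result:
item  | manager
------+--------
Fiona | NULL   
Aaron | NULL   
Uma   | Aaron  
Chris | Uma    
Ivan  | NULL   
Grace | Chris  


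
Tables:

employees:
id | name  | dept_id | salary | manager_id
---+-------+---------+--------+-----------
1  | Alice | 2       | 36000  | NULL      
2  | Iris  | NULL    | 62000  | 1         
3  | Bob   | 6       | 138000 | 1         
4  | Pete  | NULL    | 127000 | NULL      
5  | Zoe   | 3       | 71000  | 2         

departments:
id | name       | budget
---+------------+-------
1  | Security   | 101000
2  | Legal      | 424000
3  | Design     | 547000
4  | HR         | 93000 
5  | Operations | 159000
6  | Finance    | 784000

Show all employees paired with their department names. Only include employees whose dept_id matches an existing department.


INNER JOIN keeps only employees rows whose dept_id matches an id in departments. Walk through each employee:
  - employee 1 (Alice): dept_id=2 -> matches Legal
  - employee 2 (Iris): dept_id=NULL, no match -> dropped
  - employee 3 (Bob): dept_id=6 -> matches Finance
  - employee 4 (Pete): dept_id=NULL, no match -> dropped
  - employee 5 (Zoe): dept_id=3 -> matches Design
So 2 of 5 rows are dropped.

SQL:
SELECT a.name, b.name AS department
FROM employees a
INNER JOIN departments b ON a.dept_id = b.id

Result:
name  | department
------+-----------
Alice | Legal     
Bob   | Finance   
Zoe   | Design    


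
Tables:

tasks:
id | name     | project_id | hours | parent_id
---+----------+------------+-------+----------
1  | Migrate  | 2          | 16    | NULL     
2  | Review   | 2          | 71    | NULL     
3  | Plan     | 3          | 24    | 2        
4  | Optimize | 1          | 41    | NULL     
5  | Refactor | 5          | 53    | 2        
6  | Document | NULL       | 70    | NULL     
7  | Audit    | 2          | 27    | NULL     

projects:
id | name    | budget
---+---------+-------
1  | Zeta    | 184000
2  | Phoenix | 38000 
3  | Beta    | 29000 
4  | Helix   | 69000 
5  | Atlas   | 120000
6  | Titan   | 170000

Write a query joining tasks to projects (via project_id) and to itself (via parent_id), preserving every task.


Two LEFT JOINs from the same base table tasks: one to projects via project_id, one to tasks itself via parent_id. Both are LEFT so every task is preserved.
Match against projects:
  - task 1 (Migrate): project_id=2 -> matches Phoenix
  - task 2 (Review): project_id=2 -> matches Phoenix
  - task 3 (Plan): project_id=3 -> matches Beta
  - task 4 (Optimize): project_id=1 -> matches Zeta
  - task 5 (Refactor): project_id=5 -> matches Atlas
  - task 6 (Document): project_id=NULL, no match -> kept with NULL
  - task 7 (Audit): project_id=2 -> matches Phoenix
Match against tasks (self):
  - task 1 (Migrate): parent_id=NULL -> NULL
  - task 2 (Review): parent_id=NULL -> NULL
  - task 3 (Plan): parent_id=2 -> Review
  - task 4 (Optimize): parent_id=NULL -> NULL
  - task 5 (Refactor): parent_id=2 -> Review
  - task 6 (Document): parent_id=NULL -> NULL
  - task 7 (Audit): parent_id=NULL -> NULL

SQL:
SELECT a.name, b.name AS project, c.name AS parent
FROM tasks a
LEFT JOIN projects b ON a.project_id = b.id
LEFT JOIN tasks c ON a.parent_id = c.id

Result:
name     | project | parent
---------+---------+-------
Migrate  | Phoenix | NULL  
Review   | Phoenix | NULL  
Plan     | Beta    | Review
Optimize | Zeta    | NULL  
Refactor | Atlas   | Review
Document | NULL    | NULL  
Audit    | Phoenix | NULL  


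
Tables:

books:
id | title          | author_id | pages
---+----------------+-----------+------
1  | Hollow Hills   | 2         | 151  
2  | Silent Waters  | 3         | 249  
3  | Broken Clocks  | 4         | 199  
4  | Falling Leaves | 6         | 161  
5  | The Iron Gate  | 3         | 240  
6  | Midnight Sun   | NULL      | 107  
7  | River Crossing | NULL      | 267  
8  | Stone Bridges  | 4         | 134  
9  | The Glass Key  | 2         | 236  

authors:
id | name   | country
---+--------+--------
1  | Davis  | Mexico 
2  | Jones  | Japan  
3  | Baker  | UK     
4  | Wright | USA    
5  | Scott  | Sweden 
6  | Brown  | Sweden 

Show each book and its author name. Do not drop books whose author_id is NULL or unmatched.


LEFT JOIN keeps every row from books (the left table); where author_id has no match in authors, the author columns become NULL. Walk through each book:
  - book 1 (Hollow Hills): author_id=2 -> matches Jones
  - book 2 (Silent Waters): author_id=3 -> matches Baker
  - book 3 (Broken Clocks): author_id=4 -> matches Wright
  - book 4 (Falling Leaves): author_id=6 -> matches Brown
  - book 5 (The Iron Gate): author_id=3 -> matches Baker
  - book 6 (Midnight Sun): author_id=NULL, no match -> kept with NULL
  - book 7 (River Crossing): author_id=NULL, no match -> kept with NULL
  - book 8 (Stone Bridges): author_id=4 -> matches Wright
  - book 9 (The Glass Key): author_id=2 -> matches Jones
All 9 rows appear; 2 have NULL author.

SQL:
SELECT a.title, b.name AS author
FROM books a
LEFT JOIN authors b ON a.author_id = b.id

Result:
title          | author
---------------+-------
Hollow Hills   | Jones 
Silent Waters  | Baker 
Broken Clocks  | Wright
Falling Leaves | Brown 
The Iron Gate  | Baker 
Midnight Sun   | NULL  
River Crossing | NULL  
Stone Bridges  | Wright
The Glass Key  | Jones 


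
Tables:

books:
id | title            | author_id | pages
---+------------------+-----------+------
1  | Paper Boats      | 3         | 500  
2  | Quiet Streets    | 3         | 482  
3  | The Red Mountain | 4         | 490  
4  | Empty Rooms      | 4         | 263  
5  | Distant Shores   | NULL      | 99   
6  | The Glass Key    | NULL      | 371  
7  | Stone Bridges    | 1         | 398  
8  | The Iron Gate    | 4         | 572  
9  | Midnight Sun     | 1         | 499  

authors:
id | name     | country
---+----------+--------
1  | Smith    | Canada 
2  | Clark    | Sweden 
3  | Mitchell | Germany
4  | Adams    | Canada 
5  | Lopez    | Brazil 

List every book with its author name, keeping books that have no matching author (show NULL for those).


LEFT JOIN keeps every row from books (the left table); where author_id has no match in authors, the author columns become NULL. Walk through each book:
  - book 1 (Paper Boats): author_id=3 -> matches Mitchell
  - book 2 (Quiet Streets): author_id=3 -> matches Mitchell
  - book 3 (The Red Mountain): author_id=4 -> matches Adams
  - book 4 (Empty Rooms): author_id=4 -> matches Adams
  - book 5 (Distant Shores): author_id=NULL, no match -> kept with NULL
  - book 6 (The Glass Key): author_id=NULL, no match -> kept with NULL
  - book 7 (Stone Bridges): author_id=1 -> matches Smith
  - book 8 (The Iron Gate): author_id=4 -> matches Adams
  - book 9 (Midnight Sun): author_id=1 -> matches Smith
All 9 rows appear; 2 have NULL author.

SQL:
SELECT a.title, b.name AS author
FROM books a
LEFT JOIN authors b ON a.author_id = b.id

Result:
title            | author  
-----------------+---------
Paper Boats      | Mitchell
Quiet Streets    | Mitchell
The Red Mountain | Adams   
Empty Rooms      | Adams   
Distant Shores   | NULL    
The Glass Key    | NULL    
Stone Bridges    | Smith   
The Iron Gate    | Adams   
Midnight Sun     | Smith   


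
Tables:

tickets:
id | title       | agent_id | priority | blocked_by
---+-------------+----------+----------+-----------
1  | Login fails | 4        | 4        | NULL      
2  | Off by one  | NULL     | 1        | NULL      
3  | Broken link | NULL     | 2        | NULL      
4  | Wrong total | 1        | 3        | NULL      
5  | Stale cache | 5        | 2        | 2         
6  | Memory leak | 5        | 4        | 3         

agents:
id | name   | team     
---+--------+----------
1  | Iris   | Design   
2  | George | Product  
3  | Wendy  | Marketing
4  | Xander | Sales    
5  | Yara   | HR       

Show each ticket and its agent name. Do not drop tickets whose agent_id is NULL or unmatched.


LEFT JOIN keeps every row from tickets (the left table); where agent_id has no match in agents, the agent columns become NULL. Walk through each ticket:
  - ticket 1 (Login fails): agent_id=4 -> matches Xander
  - ticket 2 (Off by one): agent_id=NULL, no match -> kept with NULL
  - ticket 3 (Broken link): agent_id=NULL, no match -> kept with NULL
  - ticket 4 (Wrong total): agent_id=1 -> matches Iris
  - ticket 5 (Stale cache): agent_id=5 -> matches Yara
  - ticket 6 (Memory leak): agent_id=5 -> matches Yara
All 6 rows appear; 2 have NULL agent.

SQL:
SELECT a.title, b.name AS agent
FROM tickets a
LEFT JOIN agents b ON a.agent_id = b.id

Result:
title       | agent 
------------+-------
Login fails | Xander
Off by one  | NULL  
Broken link | NULL  
Wrong total | Iris  
Stale cache | Yara  
Memory leak | Yara  


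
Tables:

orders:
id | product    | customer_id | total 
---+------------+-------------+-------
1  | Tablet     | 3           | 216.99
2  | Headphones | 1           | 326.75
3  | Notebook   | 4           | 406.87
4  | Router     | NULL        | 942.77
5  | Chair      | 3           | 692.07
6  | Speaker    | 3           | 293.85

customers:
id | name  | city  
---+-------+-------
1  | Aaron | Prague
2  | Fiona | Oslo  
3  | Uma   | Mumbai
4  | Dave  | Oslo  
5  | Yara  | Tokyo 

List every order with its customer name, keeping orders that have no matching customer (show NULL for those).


LEFT JOIN keeps every row from orders (the left table); where customer_id has no match in customers, the customer columns become NULL. Walk through each order:
  - order 1 (Tablet): customer_id=3 -> matches Uma
  - order 2 (Headphones): customer_id=1 -> matches Aaron
  - order 3 (Notebook): customer_id=4 -> matches Dave
  - order 4 (Router): customer_id=NULL, no match -> kept with NULL
  - order 5 (Chair): customer_id=3 -> matches Uma
  - order 6 (Speaker): customer_id=3 -> matches Uma
All 6 rows appear; 1 has NULL customer.

SQL:
SELECT a.product, b.name AS customer
FROM orders a
LEFT JOIN customers b ON a.customer_id = b.id

Result:
product    | customer
-----------+---------
Tablet     | Uma     
Headphones | Aaron   
Notebook   | Dave    
Router     | NULL    
Chair      | Uma     
Speaker    | Uma     


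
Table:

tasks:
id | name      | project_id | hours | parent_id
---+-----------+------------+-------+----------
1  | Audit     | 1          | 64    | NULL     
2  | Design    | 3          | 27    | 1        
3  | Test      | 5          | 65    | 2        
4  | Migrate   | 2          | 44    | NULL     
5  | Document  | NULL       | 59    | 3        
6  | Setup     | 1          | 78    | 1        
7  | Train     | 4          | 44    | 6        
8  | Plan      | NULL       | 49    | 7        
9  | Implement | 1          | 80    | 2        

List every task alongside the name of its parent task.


This is a self-join: tasks is joined to a second copy of itself, matching each row's parent_id to another row's id. Use LEFT JOIN so rows with parent_id=NULL are kept.
  - task 1 (Audit): parent_id=NULL -> NULL
  - task 2 (Design): parent_id=1 -> Audit
  - task 3 (Test): parent_id=2 -> Design
  - task 4 (Migrate): parent_id=NULL -> NULL
  - task 5 (Document): parent_id=3 -> Test
  - task 6 (Setup): parent_id=1 -> Audit
  - task 7 (Train): parent_id=6 -> Setup
  - task 8 (Plan): parent_id=7 -> Train
  - task 9 (Implement): parent_id=2 -> Design

SQL:
SELECT a.name AS item, b.name AS parent
FROM tasks a
LEFT JOIN tasks b ON a.parent_id = b.id

Result:
item      | parent
----------+-------
Audit     | NULL  
Design    | Audit 
Test      | Design
Migrate   | NULL  
Document  | Test  
Setup     | Audit 
Train     | Setup 
Plan      | Train 
Implement | Design


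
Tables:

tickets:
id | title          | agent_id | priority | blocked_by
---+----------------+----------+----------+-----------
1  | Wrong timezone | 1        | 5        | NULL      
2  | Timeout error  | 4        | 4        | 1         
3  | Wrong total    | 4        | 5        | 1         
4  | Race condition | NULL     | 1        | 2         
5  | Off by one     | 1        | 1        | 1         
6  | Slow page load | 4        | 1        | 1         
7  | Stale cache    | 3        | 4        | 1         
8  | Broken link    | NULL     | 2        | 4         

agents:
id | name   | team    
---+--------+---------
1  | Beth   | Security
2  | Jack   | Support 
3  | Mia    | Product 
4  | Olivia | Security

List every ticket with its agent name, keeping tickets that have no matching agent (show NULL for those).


LEFT JOIN keeps every row from tickets (the left table); where agent_id has no match in agents, the agent columns become NULL. Walk through each ticket:
  - ticket 1 (Wrong timezone): agent_id=1 -> matches Beth
  - ticket 2 (Timeout error): agent_id=4 -> matches Olivia
  - ticket 3 (Wrong total): agent_id=4 -> matches Olivia
  - ticket 4 (Race condition): agent_id=NULL, no match -> kept with NULL
  - ticket 5 (Off by one): agent_id=1 -> matches Beth
  - ticket 6 (Slow page load): agent_id=4 -> matches Olivia
  - ticket 7 (Stale cache): agent_id=3 -> matches Mia
  - ticket 8 (Broken link): agent_id=NULL, no match -> kept with NULL
All 8 rows appear; 2 have NULL agent.

SQL:
SELECT a.title, b.name AS agent
FROM tickets a
LEFT JOIN agents b ON a.agent_id = b.id

Result:
title          | agent 
---------------+-------
Wrong timezone | Beth  
Timeout error  | Olivia
Wrong total    | Olivia
Race condition | NULL  
Off by one     | Beth  
Slow page load | Olivia
Stale cache    | Mia   
Broken link    | NULL  


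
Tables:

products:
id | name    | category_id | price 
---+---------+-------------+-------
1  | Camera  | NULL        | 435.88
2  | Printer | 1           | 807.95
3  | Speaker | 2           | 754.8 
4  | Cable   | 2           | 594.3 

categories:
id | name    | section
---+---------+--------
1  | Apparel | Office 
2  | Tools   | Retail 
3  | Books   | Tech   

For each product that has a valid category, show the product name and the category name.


INNER JOIN keeps only products rows whose category_id matches an id in categories. Walk through each product:
  - product 1 (Camera): category_id=NULL, no match -> dropped
  - product 2 (Printer): category_id=1 -> matches Apparel
  - product 3 (Speaker): category_id=2 -> matches Tools
  - product 4 (Cable): category_id=2 -> matches Tools
So 1 of 4 rows is dropped.

SQL:
SELECT a.name, b.name AS category
FROM products a
INNER JOIN categories b ON a.category_id = b.id

Result:
name    | category
--------+---------
Printer | Apparel 
Speaker | Tools   
Cable   | Tools   


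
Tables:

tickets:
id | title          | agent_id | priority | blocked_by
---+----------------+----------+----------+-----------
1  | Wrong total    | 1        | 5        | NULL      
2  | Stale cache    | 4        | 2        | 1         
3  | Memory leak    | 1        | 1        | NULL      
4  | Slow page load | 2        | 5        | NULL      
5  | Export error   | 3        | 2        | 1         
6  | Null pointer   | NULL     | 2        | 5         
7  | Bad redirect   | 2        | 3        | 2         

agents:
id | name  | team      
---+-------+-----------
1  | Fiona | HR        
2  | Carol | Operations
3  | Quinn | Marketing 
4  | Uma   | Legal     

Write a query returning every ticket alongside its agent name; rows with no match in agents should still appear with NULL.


LEFT JOIN keeps every row from tickets (the left table); where agent_id has no match in agents, the agent columns become NULL. Walk through each ticket:
  - ticket 1 (Wrong total): agent_id=1 -> matches Fiona
  - ticket 2 (Stale cache): agent_id=4 -> matches Uma
  - ticket 3 (Memory leak): agent_id=1 -> matches Fiona
  - ticket 4 (Slow page load): agent_id=2 -> matches Carol
  - ticket 5 (Export error): agent_id=3 -> matches Quinn
  - ticket 6 (Null pointer): agent_id=NULL, no match -> kept with NULL
  - ticket 7 (Bad redirect): agent_id=2 -> matches Carol
All 7 rows appear; 1 has NULL agent.

SQL:
SELECT a.title, b.name AS agent
FROM tickets a
LEFT JOIN agents b ON a.agent_id = b.id

Result:
title          | agent
---------------+------
Wrong total    | Fiona
Stale cache    | Uma  
Memory leak    | Fiona
Slow page load | Carol
Export error   | Quinn
Null pointer   | NULL 
Bad redirect   | Carol


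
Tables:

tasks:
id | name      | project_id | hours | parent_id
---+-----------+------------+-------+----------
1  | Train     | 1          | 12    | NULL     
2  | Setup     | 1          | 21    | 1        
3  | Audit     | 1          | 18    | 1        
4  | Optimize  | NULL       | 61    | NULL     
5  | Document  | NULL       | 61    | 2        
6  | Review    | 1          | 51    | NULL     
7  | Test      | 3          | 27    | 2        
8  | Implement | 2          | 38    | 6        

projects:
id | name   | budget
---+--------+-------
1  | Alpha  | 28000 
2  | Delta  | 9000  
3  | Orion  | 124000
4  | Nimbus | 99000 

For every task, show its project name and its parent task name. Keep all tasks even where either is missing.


Two LEFT JOINs from the same base table tasks: one to projects via project_id, one to tasks itself via parent_id. Both are LEFT so every task is preserved.
Match against projects:
  - task 1 (Train): project_id=1 -> matches Alpha
  - task 2 (Setup): project_id=1 -> matches Alpha
  - task 3 (Audit): project_id=1 -> matches Alpha
  - task 4 (Optimize): project_id=NULL, no match -> kept with NULL
  - task 5 (Document): project_id=NULL, no match -> kept with NULL
  - task 6 (Review): project_id=1 -> matches Alpha
  - task 7 (Test): project_id=3 -> matches Orion
  - task 8 (Implement): project_id=2 -> matches Delta
Match against tasks (self):
  - task 1 (Train): parent_id=NULL -> NULL
  - task 2 (Setup): parent_id=1 -> Train
  - task 3 (Audit): parent_id=1 -> Train
  - task 4 (Optimize): parent_id=NULL -> NULL
  - task 5 (Document): parent_id=2 -> Setup
  - task 6 (Review): parent_id=NULL -> NULL
  - task 7 (Test): parent_id=2 -> Setup
  - task 8 (Implement): parent_id=6 -> Review

SQL:
SELECT a.name, b.name AS project, c.name AS parent
FROM tasks a
LEFT JOIN projects b ON a.project_id = b.id
LEFT JOIN tasks c ON a.parent_id = c.id

Result:
name      | project | parent
----------+---------+-------
Train     | Alpha   | NULL  
Setup     | Alpha   | Train 
Audit     | Alpha   | Train 
Optimize  | NULL    | NULL  
Document  | NULL    | Setup 
Review    | Alpha   | NULL  
Test      | Orion   | Setup 
Implement | Delta   | Review


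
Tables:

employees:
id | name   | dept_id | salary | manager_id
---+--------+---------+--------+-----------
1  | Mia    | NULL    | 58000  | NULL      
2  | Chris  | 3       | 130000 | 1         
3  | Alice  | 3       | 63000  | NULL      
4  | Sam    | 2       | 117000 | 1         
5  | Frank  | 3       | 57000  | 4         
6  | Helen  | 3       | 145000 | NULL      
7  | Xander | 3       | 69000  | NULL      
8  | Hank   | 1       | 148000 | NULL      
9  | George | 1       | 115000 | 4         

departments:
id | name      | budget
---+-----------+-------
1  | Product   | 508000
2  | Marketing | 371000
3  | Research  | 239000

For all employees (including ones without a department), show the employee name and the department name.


LEFT JOIN keeps every row from employees (the left table); where dept_id has no match in departments, the department columns become NULL. Walk through each employee:
  - employee 1 (Mia): dept_id=NULL, no match -> kept with NULL
  - employee 2 (Chris): dept_id=3 -> matches Research
  - employee 3 (Alice): dept_id=3 -> matches Research
  - employee 4 (Sam): dept_id=2 -> matches Marketing
  - employee 5 (Frank): dept_id=3 -> matches Research
  - employee 6 (Helen): dept_id=3 -> matches Research
  - employee 7 (Xander): dept_id=3 -> matches Research
  - employee 8 (Hank): dept_id=1 -> matches Product
  - employee 9 (George): dept_id=1 -> matches Product
All 9 rows appear; 1 has NULL department.

SQL:
SELECT a.name, b.name AS department
FROM employees a
LEFT JOIN departments b ON a.dept_id = b.id

Result:
name   | department
-------+-----------
Mia    | NULL      
Chris  | Research  
Alice  | Research  
Sam    | Marketing 
Frank  | Research  
Helen  | Research  
Xander | Research  
Hank   | Product   
George | Product   


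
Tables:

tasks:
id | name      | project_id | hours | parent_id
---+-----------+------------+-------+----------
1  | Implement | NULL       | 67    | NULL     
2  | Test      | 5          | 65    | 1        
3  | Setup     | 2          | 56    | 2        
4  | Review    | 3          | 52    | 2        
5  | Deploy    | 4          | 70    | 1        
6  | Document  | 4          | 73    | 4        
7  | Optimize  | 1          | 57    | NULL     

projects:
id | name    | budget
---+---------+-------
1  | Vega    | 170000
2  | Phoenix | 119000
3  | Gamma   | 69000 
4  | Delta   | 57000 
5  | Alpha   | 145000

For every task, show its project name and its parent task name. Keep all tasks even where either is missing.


Two LEFT JOINs from the same base table tasks: one to projects via project_id, one to tasks itself via parent_id. Both are LEFT so every task is preserved.
Match against projects:
  - task 1 (Implement): project_id=NULL, no match -> kept with NULL
  - task 2 (Test): project_id=5 -> matches Alpha
  - task 3 (Setup): project_id=2 -> matches Phoenix
  - task 4 (Review): project_id=3 -> matches Gamma
  - task 5 (Deploy): project_id=4 -> matches Delta
  - task 6 (Document): project_id=4 -> matches Delta
  - task 7 (Optimize): project_id=1 -> matches Vega
Match against tasks (self):
  - task 1 (Implement): parent_id=NULL -> NULL
  - task 2 (Test): parent_id=1 -> Implement
  - task 3 (Setup): parent_id=2 -> Test
  - task 4 (Review): parent_id=2 -> Test
  - task 5 (Deploy): parent_id=1 -> Implement
  - task 6 (Document): parent_id=4 -> Review
  - task 7 (Optimize): parent_id=NULL -> NULL

SQL:
SELECT a.name, b.name AS project, c.name AS parent
FROM tasks a
LEFT JOIN projects b ON a.project_id = b.id
LEFT JOIN tasks c ON a.parent_id = c.id

Result:
name      | project | parent   
----------+---------+----------
Implement | NULL    | NULL     
Test      | Alpha   | Implement
Setup     | Phoenix | Test     
Review    | Gamma   | Test     
Deploy    | Delta   | Implement
Document  | Delta   | Review   
Optimize  | Vega    | NULL     


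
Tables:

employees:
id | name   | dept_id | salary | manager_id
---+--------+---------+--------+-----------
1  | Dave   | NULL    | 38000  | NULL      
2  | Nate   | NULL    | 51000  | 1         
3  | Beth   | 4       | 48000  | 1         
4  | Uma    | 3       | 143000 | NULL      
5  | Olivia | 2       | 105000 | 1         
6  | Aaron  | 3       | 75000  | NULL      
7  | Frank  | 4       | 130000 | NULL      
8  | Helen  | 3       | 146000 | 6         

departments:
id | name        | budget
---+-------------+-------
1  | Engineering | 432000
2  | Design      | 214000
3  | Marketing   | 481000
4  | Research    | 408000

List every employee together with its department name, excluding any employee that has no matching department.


INNER JOIN keeps only employees rows whose dept_id matches an id in departments. Walk through each employee:
  - employee 1 (Dave): dept_id=NULL, no match -> dropped
  - employee 2 (Nate): dept_id=NULL, no match -> dropped
  - employee 3 (Beth): dept_id=4 -> matches Research
  - employee 4 (Uma): dept_id=3 -> matches Marketing
  - employee 5 (Olivia): dept_id=2 -> matches Design
  - employee 6 (Aaron): dept_id=3 -> matches Marketing
  - employee 7 (Frank): dept_id=4 -> matches Research
  - employee 8 (Helen): dept_id=3 -> matches Marketing
So 2 of 8 rows are dropped.

SQL:
SELECT a.name, b.name AS department
FROM employees a
INNER JOIN departments b ON a.dept_id = b.id

Result:
name   | department
-------+-----------
Beth   | Research  
Uma    | Marketing 
Olivia | Design    
Aaron  | Marketing 
Frank  | Research  
Helen  | Marketing 


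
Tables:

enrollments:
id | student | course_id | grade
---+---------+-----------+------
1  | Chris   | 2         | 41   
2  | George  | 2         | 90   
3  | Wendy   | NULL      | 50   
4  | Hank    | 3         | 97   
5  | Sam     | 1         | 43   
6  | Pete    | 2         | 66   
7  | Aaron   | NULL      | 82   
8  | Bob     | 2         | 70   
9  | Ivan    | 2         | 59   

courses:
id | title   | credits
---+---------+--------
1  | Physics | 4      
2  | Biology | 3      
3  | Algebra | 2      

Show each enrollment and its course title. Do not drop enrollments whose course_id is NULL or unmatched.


LEFT JOIN keeps every row from enrollments (the left table); where course_id has no match in courses, the course columns become NULL. Walk through each enrollment:
  - enrollment 1 (Chris): course_id=2 -> matches Biology
  - enrollment 2 (George): course_id=2 -> matches Biology
  - enrollment 3 (Wendy): course_id=NULL, no match -> kept with NULL
  - enrollment 4 (Hank): course_id=3 -> matches Algebra
  - enrollment 5 (Sam): course_id=1 -> matches Physics
  - enrollment 6 (Pete): course_id=2 -> matches Biology
  - enrollment 7 (Aaron): course_id=NULL, no match -> kept with NULL
  - enrollment 8 (Bob): course_id=2 -> matches Biology
  - enrollment 9 (Ivan): course_id=2 -> matches Biology
All 9 rows appear; 2 have NULL course.

SQL:
SELECT a.student, b.title AS course
FROM enrollments a
LEFT JOIN courses b ON a.course_id = b.id

Result:
student | course 
--------+--------
Chris   | Biology
George  | Biology
Wendy   | NULL   
Hank    | Algebra
Sam     | Physics
Pete    | Biology
Aaron   | NULL   
Bob     | Biology
Ivan    | Biology


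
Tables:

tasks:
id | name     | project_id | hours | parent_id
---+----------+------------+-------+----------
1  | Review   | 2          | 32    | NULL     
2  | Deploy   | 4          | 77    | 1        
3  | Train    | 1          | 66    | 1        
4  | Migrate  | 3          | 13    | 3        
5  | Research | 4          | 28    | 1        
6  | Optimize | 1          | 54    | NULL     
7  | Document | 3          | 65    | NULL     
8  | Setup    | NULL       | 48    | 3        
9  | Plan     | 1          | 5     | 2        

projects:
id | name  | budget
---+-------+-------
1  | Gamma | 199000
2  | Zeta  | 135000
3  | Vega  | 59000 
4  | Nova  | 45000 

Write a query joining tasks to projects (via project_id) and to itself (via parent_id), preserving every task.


Two LEFT JOINs from the same base table tasks: one to projects via project_id, one to tasks itself via parent_id. Both are LEFT so every task is preserved.
Match against projects:
  - task 1 (Review): project_id=2 -> matches Zeta
  - task 2 (Deploy): project_id=4 -> matches Nova
  - task 3 (Train): project_id=1 -> matches Gamma
  - task 4 (Migrate): project_id=3 -> matches Vega
  - task 5 (Research): project_id=4 -> matches Nova
  - task 6 (Optimize): project_id=1 -> matches Gamma
  - task 7 (Document): project_id=3 -> matches Vega
  - task 8 (Setup): project_id=NULL, no match -> kept with NULL
  - task 9 (Plan): project_id=1 -> matches Gamma
Match against tasks (self):
  - task 1 (Review): parent_id=NULL -> NULL
  - task 2 (Deploy): parent_id=1 -> Review
  - task 3 (Train): parent_id=1 -> Review
  - task 4 (Migrate): parent_id=3 -> Train
  - task 5 (Research): parent_id=1 -> Review
  - task 6 (Optimize): parent_id=NULL -> NULL
  - task 7 (Document): parent_id=NULL -> NULL
  - task 8 (Setup): parent_id=3 -> Train
  - task 9 (Plan): parent_id=2 -> Deploy

SQL:
SELECT a.name, b.name AS project, c.name AS parent
FROM tasks a
LEFT JOIN projects b ON a.project_id = b.id
LEFT JOIN tasks c ON a.parent_id = c.id

Result:
name     | project | parent
---------+---------+-------
Review   | Zeta    | NULL  
Deploy   | Nova    | Review
Train    | Gamma   | Review
Migrate  | Vega    | Train 
Research | Nova    | Review
Optimize | Gamma   | NULL  
Document | Vega    | NULL  
Setup    | NULL    | Train 
Plan     | Gamma   | Deploy


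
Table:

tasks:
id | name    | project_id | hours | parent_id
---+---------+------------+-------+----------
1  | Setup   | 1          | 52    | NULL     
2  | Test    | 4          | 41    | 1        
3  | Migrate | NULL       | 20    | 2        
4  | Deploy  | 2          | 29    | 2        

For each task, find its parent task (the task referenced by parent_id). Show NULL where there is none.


This is a self-join: tasks is joined to a second copy of itself, matching each row's parent_id to another row's id. Use LEFT JOIN so rows with parent_id=NULL are kept.
  - task 1 (Setup): parent_id=NULL -> NULL
  - task 2 (Test): parent_id=1 -> Setup
  - task 3 (Migrate): parent_id=2 -> Test
  - task 4 (Deploy): parent_id=2 -> Test

SQL:
SELECT a.name AS item, b.name AS parent
FROM tasks a
LEFT JOIN tasks b ON a.parent_id = b.id

Result:
item    | parent
--------+-------
Setup   | NULL  
Test    | Setup 
Migrate | Test  
Deploy  | Test  


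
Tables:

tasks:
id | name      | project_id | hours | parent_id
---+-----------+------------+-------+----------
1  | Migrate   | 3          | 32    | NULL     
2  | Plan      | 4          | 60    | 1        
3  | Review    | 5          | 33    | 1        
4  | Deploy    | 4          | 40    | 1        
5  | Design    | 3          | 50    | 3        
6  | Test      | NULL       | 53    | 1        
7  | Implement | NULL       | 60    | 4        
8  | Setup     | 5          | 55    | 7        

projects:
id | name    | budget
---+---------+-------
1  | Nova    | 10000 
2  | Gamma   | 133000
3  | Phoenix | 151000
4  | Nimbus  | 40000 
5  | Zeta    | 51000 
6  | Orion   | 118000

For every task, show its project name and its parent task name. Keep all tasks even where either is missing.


Two LEFT JOINs from the same base table tasks: one to projects via project_id, one to tasks itself via parent_id. Both are LEFT so every task is preserved.
Match against projects:
  - task 1 (Migrate): project_id=3 -> matches Phoenix
  - task 2 (Plan): project_id=4 -> matches Nimbus
  - task 3 (Review): project_id=5 -> matches Zeta
  - task 4 (Deploy): project_id=4 -> matches Nimbus
  - task 5 (Design): project_id=3 -> matches Phoenix
  - task 6 (Test): project_id=NULL, no match -> kept with NULL
  - task 7 (Implement): project_id=NULL, no match -> kept with NULL
  - task 8 (Setup): project_id=5 -> matches Zeta
Match against tasks (self):
  - task 1 (Migrate): parent_id=NULL -> NULL
  - task 2 (Plan): parent_id=1 -> Migrate
  - task 3 (Review): parent_id=1 -> Migrate
  - task 4 (Deploy): parent_id=1 -> Migrate
  - task 5 (Design): parent_id=3 -> Review
  - task 6 (Test): parent_id=1 -> Migrate
  - task 7 (Implement): parent_id=4 -> Deploy
  - task 8 (Setup): parent_id=7 -> Implement

SQL:
SELECT a.name, b.name AS project, c.name AS parent
FROM tasks a
LEFT JOIN projects b ON a.project_id = b.id
LEFT JOIN tasks c ON a.parent_id = c.id

Result:
name      | project | parent   
----------+---------+----------
Migrate   | Phoenix | NULL     
Plan      | Nimbus  | Migrate  
Review    | Zeta    | Migrate  
Deploy    | Nimbus  | Migrate  
Design    | Phoenix | Review   
Test      | NULL    | Migrate  
Implement | NULL    | Deploy   
Setup     | Zeta    | Implement
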